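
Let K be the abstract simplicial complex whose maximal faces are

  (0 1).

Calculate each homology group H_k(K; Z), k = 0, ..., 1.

H_0 ≅ Z,  H_1 = 0.

Fix the vertex order 0 < 1 and write every simplex with vertices in increasing order. Then dim K = 1 and the simplices of K are:

  0-simplices (2): [0], [1]
  1-simplices (1): [0,1]

Hence C_0 ≅ Z^2, C_1 ≅ Z^1.

The boundary map ∂_1: C_1 → C_0 is given by ∂[p,q] = [q] − [p].
As a 2×1 matrix over Z this has rank 1, with invariant factors (1).

From H_k ≅ ker(∂_k) / im(∂_{k+1}) we obtain:

  H_0: rank C_0 − rank ∂_1 = 2 − 1 = 1, and the invariant factors of ∂_1 are all 1, so H_0 ≅ Z.
  H_1: rank ker ∂_1 − rank ∂_2 = (1 − 1) − 0 = 0, and there is no ∂_2, so H_1 ≅ 0.

As a check, the Euler characteristic is 2 − 1 = 1, which agrees with 1 − 0 = 1.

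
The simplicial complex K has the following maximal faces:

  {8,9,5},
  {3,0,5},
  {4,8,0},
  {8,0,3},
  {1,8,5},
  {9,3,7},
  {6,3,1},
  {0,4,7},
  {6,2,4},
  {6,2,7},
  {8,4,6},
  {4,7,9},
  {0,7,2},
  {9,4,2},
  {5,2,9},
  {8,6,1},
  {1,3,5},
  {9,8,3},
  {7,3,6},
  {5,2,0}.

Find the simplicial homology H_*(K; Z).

H_0 ≅ Z,  H_1 ≅ Z ⊕ Z_2,  H_2 = 0.

K has 10 vertices, 30 edges, 20 triangles.
rank ∂_0 = 0, rank ∂_1 = 9 ⇒ b_0 = 10 − 0 − 9 = 1; all invariant factors of ∂_1 are 1 so no torsion. So H_0 = Z.
rank ∂_1 = 9, rank ∂_2 = 20 ⇒ b_1 = 30 − 9 − 20 = 1; ∂_2 has invariant factor(s) [2] giving torsion. So H_1 = Z ⊕ Z_2.
rank ∂_2 = 20, rank ∂_3 = 0 ⇒ b_2 = 20 − 20 − 0 = 0. So H_2 = 0.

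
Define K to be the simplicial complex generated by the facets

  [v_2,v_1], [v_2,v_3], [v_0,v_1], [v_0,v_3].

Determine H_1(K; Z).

Take the total order v_0 < v_1 < v_2 < v_3 on the vertex set. Then K (dimension 1) consists of the simplices:

  0-simplices (4): [v_0], [v_1], [v_2], [v_3]
  1-simplices (4): [v_0,v_1], [v_0,v_3], [v_1,v_2], [v_2,v_3]

giving chain groups C_0 ≅ Z^4, C_1 ≅ Z^4.

The boundary map ∂_1: C_1 → C_0 is given by ∂[p,q] = [q] − [p]. For instance
  ∂[v_2,v_3] = [v_3] − [v_2].
The resulting 4×4 matrix has rank 3, and its Smith normal form has invariant factors (1,1,1).

Now H_k = ker ∂_k / im ∂_{k+1}, so:

  H_1: rank ker ∂_1 − rank ∂_2 = (4 − 3) − 0 = 1, and there is no ∂_2, so H_1 = Z.

(K is a triangulation of the circle S^1.)

H_1 = Z.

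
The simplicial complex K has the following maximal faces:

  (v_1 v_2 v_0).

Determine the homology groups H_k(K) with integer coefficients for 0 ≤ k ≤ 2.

K has 3 vertices, 3 edges, 1 triangle.
rank ∂_0 = 0, rank ∂_1 = 2 ⇒ b_0 = 3 − 0 − 2 = 1; all invariant factors of ∂_1 are 1 so no torsion. So H_0 = Z.
rank ∂_1 = 2, rank ∂_2 = 1 ⇒ b_1 = 3 − 2 − 1 = 0; all invariant factors of ∂_2 are 1 so no torsion. So H_1 = 0.
rank ∂_2 = 1, rank ∂_3 = 0 ⇒ b_2 = 1 − 1 − 0 = 0. So H_2 = 0.

H_0 ≅ Z,  H_1 = 0,  H_2 = 0.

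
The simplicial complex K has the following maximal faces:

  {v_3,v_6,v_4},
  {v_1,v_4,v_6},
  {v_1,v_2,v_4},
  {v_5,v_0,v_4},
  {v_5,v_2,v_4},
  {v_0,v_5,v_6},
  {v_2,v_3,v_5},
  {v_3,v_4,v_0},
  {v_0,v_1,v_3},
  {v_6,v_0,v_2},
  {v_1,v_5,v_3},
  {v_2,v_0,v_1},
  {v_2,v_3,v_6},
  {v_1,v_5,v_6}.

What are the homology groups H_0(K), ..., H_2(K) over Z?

We work with the vertex ordering v_0 < v_1 < v_2 < v_3 < v_4 < v_5 < v_6. The simplices of K, each written with vertices in increasing order, are:

  0-simplices (7): [v_0], [v_1], [v_2], [v_3], [v_4], [v_5], [v_6]
  1-simplices (21): (21 of them)
  2-simplices (14): (14 of them)

Hence C_0 ≅ Z^7, C_1 ≅ Z^21, C_2 ≅ Z^14.

∂_1: C_1 → C_0 sends each edge [p,q] (with p < q) to q − p.
This gives a 7×21 integer matrix of rank 6; reducing to Smith normal form yields diagonal entries (1,1,1,1,1,1).

Boundary ∂_2: C_2 → C_1 acts by ∂[p,q,r] = [q,r] − [p,r] + [p,q]. For instance
  ∂[v_1,v_2,v_4] = [v_2,v_4] − [v_1,v_4] + [v_1,v_2],
  ∂[v_0,v_4,v_5] = [v_4,v_5] − [v_0,v_5] + [v_0,v_4].
As a 21×14 matrix over Z this has rank 13, with invariant factors (1,1,1,1,1,1,1,1,1,1,1,1,1).

Now H_k = ker ∂_k / im ∂_{k+1}, so:

  H_0: rank C_0 − rank ∂_1 = 7 − 6 = 1, and the invariant factors of ∂_1 are all 1, so H_0 ≅ Z.
  H_1: rank ker ∂_1 − rank ∂_2 = (21 − 6) − 13 = 2, and the invariant factors of ∂_2 are all 1, so H_1 ≅ Z^2.
  H_2: rank ker ∂_2 − rank ∂_3 = (14 − 13) − 0 = 1, and there is no ∂_3, so H_2 ≅ Z.

As a check, the Euler characteristic is 7 − 21 + 14 = 0, which agrees with 1 − 2 + 1 = 0.

H_0 = Z,  H_1 = Z^2,  H_2 = Z.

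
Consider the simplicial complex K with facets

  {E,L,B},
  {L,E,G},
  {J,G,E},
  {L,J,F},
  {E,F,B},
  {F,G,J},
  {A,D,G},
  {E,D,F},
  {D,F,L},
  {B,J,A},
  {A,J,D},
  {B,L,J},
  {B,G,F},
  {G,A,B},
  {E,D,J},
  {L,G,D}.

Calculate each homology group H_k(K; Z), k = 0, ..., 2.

H_0 = Z,  H_1 = Z^2,  H_2 = Z.

K has 8 vertices, 24 edges, 16 triangles.
rank ∂_0 = 0, rank ∂_1 = 7 ⇒ b_0 = 8 − 0 − 7 = 1; all invariant factors of ∂_1 are 1 so no torsion. So H_0 ≅ Z.
rank ∂_1 = 7, rank ∂_2 = 15 ⇒ b_1 = 24 − 7 − 15 = 2; all invariant factors of ∂_2 are 1 so no torsion. So H_1 ≅ Z^2.
rank ∂_2 = 15, rank ∂_3 = 0 ⇒ b_2 = 16 − 15 − 0 = 1. So H_2 ≅ Z.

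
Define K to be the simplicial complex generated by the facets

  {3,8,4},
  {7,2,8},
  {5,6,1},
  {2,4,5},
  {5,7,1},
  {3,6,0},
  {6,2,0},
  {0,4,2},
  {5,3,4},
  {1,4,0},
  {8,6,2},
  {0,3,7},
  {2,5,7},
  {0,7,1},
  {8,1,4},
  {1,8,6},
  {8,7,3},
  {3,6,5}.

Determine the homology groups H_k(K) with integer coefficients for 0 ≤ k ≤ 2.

Take the total order 0 < 1 < 2 < 3 < 4 < 5 < 6 < 7 < 8 on the vertex set. Then K (dimension 2) consists of the simplices:

  0-simplices (9): [0], [1], [2], [3], [4], [5], [6], [7], [8]
  1-simplices (27): (27 of them)
  2-simplices (18): [0,1,4], [0,1,7], [0,2,4], [0,2,6], [0,3,6], [0,3,7], [1,4,8], [1,5,6], [1,5,7], [1,6,8], [2,4,5], [2,5,7], [2,6,8], [2,7,8], [3,4,5], [3,4,8], [3,5,6], [3,7,8]

giving chain groups C_0 ≅ Z^9, C_1 ≅ Z^27, C_2 ≅ Z^18.

The boundary map ∂_1: C_1 → C_0 maps an edge to its endpoints' difference, ∂[p,q] = q − p. For instance
  ∂[1,8] = [8] − [1].
The 9×27 boundary matrix has rank 8 and Smith normal form diag(1,1,1,1,1,1,1,1).

Boundary ∂_2: C_2 → C_1 acts by ∂[p,q,r] = [q,r] − [p,r] + [p,q]. For instance
  ∂[3,5,6] = [5,6] − [3,6] + [3,5],
  ∂[2,4,5] = [4,5] − [2,5] + [2,4].
This gives a 27×18 integer matrix of rank 17; reducing to Smith normal form yields diagonal entries (1,1,1,1,1,1,1,1,1,1,1,1,1,1,1,1,1).

Reading off H_k = ker ∂_k / im ∂_{k+1}:

  H_0: rank C_0 − rank ∂_1 = 9 − 8 = 1, and the invariant factors of ∂_1 are all 1, so H_0 ≅ Z.
  H_1: rank ker ∂_1 − rank ∂_2 = (27 − 8) − 17 = 2, and the invariant factors of ∂_2 are all 1, so H_1 ≅ Z^2.
  H_2: rank ker ∂_2 − rank ∂_3 = (18 − 17) − 0 = 1, and there is no ∂_3, so H_2 ≅ Z.

H_0 ≅ Z,  H_1 ≅ Z^2,  H_2 ≅ Z.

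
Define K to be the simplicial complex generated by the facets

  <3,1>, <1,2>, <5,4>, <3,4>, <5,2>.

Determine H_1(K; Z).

We work with the vertex ordering 1 < 2 < 3 < 4 < 5. The simplices of K, each written with vertices in increasing order, are:

  0-simplices (5): [1], [2], [3], [4], [5]
  1-simplices (5): [1,2], [1,3], [2,5], [3,4], [4,5]

Hence C_0 ≅ Z^5, C_1 ≅ Z^5.

The boundary map ∂_1: C_1 → C_0 sends each edge [p,q] (with p < q) to q − p.
The 5×5 boundary matrix has rank 4 and Smith normal form diag(1,1,1,1).

Now H_k = ker ∂_k / im ∂_{k+1}, so:

  H_1: rank ker ∂_1 − rank ∂_2 = (5 − 4) − 0 = 1, and there is no ∂_2, so H_1 = Z.

H_1 ≅ Z.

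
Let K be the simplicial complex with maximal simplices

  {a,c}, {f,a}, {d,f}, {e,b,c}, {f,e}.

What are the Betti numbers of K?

b_0 = 1, b_1 = 1, b_2 = 0.

K has 6 vertices, 7 edges, 1 triangle.
rank ∂_0 = 0, rank ∂_1 = 5 ⇒ b_0 = 6 − 0 − 5 = 1; all invariant factors of ∂_1 are 1 so no torsion. So H_0 = Z.
rank ∂_1 = 5, rank ∂_2 = 1 ⇒ b_1 = 7 − 5 − 1 = 1; all invariant factors of ∂_2 are 1 so no torsion. So H_1 = Z.
rank ∂_2 = 1, rank ∂_3 = 0 ⇒ b_2 = 1 − 1 − 0 = 0. So H_2 = 0.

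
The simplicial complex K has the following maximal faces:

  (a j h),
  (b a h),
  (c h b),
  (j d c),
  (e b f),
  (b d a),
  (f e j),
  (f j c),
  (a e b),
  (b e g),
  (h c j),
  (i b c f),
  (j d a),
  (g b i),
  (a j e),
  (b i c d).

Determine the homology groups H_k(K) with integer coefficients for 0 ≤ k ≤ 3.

We work with the vertex ordering a < b < c < d < e < f < g < h < i < j. The simplices of K, each written with vertices in increasing order, are:

  0-simplices (10): a, b, c, d, e, f, g, h, i, j
  1-simplices (26): ab, ad, ae, ah, aj, bc, bd, be, bf, bg, bh, bi, cd, cf, ch, ci, cj, di, dj, ef, eg, ej, fi, fj, gi, hj
  2-simplices (21): abd, abe, abh, adj, aej, ahj, bcd, bcf, bch, bci, bdi, bef, beg, bfi, bgi, cdi, cdj, cfi, cfj, chj, efj
  3-simplices (2): bcdi, bcfi

giving chain groups C_0 ≅ Z^10, C_1 ≅ Z^26, C_2 ≅ Z^21, C_3 ≅ Z^2.

Boundary ∂_1: C_1 → C_0 maps an edge to its endpoints' difference, ∂[p,q] = q − p. For instance
  ∂ae = e − a.
The resulting 10×26 matrix has rank 9, and its Smith normal form has invariant factors (1,1,1,1,1,1,1,1,1).

The boundary map ∂_2: C_2 → C_1 acts by ∂[p,q,r] = [q,r] − [p,r] + [p,q]. For instance
  ∂bdi = di − bi + bd,
  ∂adj = dj − aj + ad.
The resulting 26×21 matrix has rank 17, and its Smith normal form has invariant factors (1,1,1,1,1,1,1,1,1,1,1,1,1,1,1,1,1).

∂_3: C_3 → C_2 sends each 3-simplex σ to the alternating sum Σ_i (−1)^i (σ with its i-th vertex removed). For instance
  ∂bcfi = cfi − bfi + bci − bcf,
  ∂bcdi = cdi − bdi + bci − bcd.
This gives a 21×2 integer matrix of rank 2; reducing to Smith normal form yields diagonal entries (1,1).

Reading off H_k = ker ∂_k / im ∂_{k+1}:

  H_0: rank C_0 − rank ∂_1 = 10 − 9 = 1, and the invariant factors of ∂_1 are all 1, so H_0 ≅ Z.
  H_1: rank ker ∂_1 − rank ∂_2 = (26 − 9) − 17 = 0, and the invariant factors of ∂_2 are all 1, so H_1 ≅ 0.
  H_2: rank ker ∂_2 − rank ∂_3 = (21 − 17) − 2 = 2, and the invariant factors of ∂_3 are all 1, so H_2 ≅ Z^2.
  H_3: rank ker ∂_3 − rank ∂_4 = (2 − 2) − 0 = 0, and there is no ∂_4, so H_3 ≅ 0.

As a check, the Euler characteristic is 10 − 26 + 21 − 2 = 3, which agrees with 1 − 0 + 2 − 0 = 3.

H_0 ≅ Z,  H_1 = 0,  H_2 ≅ Z^2,  H_3 = 0.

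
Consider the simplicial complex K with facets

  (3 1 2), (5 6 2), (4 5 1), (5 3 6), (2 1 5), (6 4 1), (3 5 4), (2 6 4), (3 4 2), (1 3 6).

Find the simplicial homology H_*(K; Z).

H_0 ≅ Z,  H_1 ≅ Z_2,  H_2 = 0.

Order the vertices as 1 < 2 < 3 < 4 < 5 < 6. Listing each simplex with vertices in this order, K has dimension 2 with simplices:

  0-simplices (6): [1], [2], [3], [4], [5], [6]
  1-simplices (15): [1,2], [1,3], [1,4], [1,5], [1,6], [2,3], [2,4], [2,5], [2,6], [3,4], [3,5], [3,6], [4,5], [4,6], [5,6]
  2-simplices (10): [1,2,3], [1,2,5], [1,3,6], [1,4,5], [1,4,6], [2,3,4], [2,4,6], [2,5,6], [3,4,5], [3,5,6]

so the chain groups are C_0 ≅ Z^6, C_1 ≅ Z^15, C_2 ≅ Z^10.

Boundary ∂_1: C_1 → C_0 sends each edge [p,q] (with p < q) to q − p. For instance
  ∂[1,4] = [4] − [1].
The resulting 6×15 matrix has rank 5, and its Smith normal form has invariant factors (1,1,1,1,1).

The boundary map ∂_2: C_2 → C_1 sends each 2-simplex [p,q,r] to [q,r] − [p,r] + [p,q]. For instance
  ∂[3,5,6] = [5,6] − [3,6] + [3,5],
  ∂[1,2,5] = [2,5] − [1,5] + [1,2].
As a 15×10 matrix over Z this has rank 10, with invariant factors (1,1,1,1,1,1,1,1,1,2).

Now H_k = ker ∂_k / im ∂_{k+1}, so:

  H_0: rank C_0 − rank ∂_1 = 6 − 5 = 1, and the invariant factors of ∂_1 are all 1, so H_0 = Z.
  H_1: rank ker ∂_1 − rank ∂_2 = (15 − 5) − 10 = 0, and ∂_2 has invariant factor 2 > 1, so H_1 = Z_2.
  H_2: rank ker ∂_2 − rank ∂_3 = (10 − 10) − 0 = 0, and there is no ∂_3, so H_2 = 0.

As a check, the Euler characteristic is 6 − 15 + 10 = 1, which agrees with 1 − 0 + 0 = 1.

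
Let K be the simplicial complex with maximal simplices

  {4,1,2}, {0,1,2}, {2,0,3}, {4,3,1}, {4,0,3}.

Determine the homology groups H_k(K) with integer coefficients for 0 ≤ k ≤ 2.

H_0 = Z,  H_1 = Z,  H_2 = 0.

Fix the vertex order 0 < 1 < 2 < 3 < 4 and write every simplex with vertices in increasing order. Then dim K = 2 and the simplices of K are:

  0-simplices (5): [0], [1], [2], [3], [4]
  1-simplices (10): [0,1], [0,2], [0,3], [0,4], [1,2], [1,3], [1,4], [2,3], [2,4], [3,4]
  2-simplices (5): [0,1,2], [0,2,3], [0,3,4], [1,2,4], [1,3,4]

Hence C_0 ≅ Z^5, C_1 ≅ Z^10, C_2 ≅ Z^5.

The boundary map ∂_1: C_1 → C_0 maps an edge to its endpoints' difference, ∂[p,q] = q − p. For instance
  ∂[0,4] = [4] − [0].
The 5×10 boundary matrix has rank 4 and Smith normal form diag(1,1,1,1).

The boundary map ∂_2: C_2 → C_1 maps a triangle to the signed sum of its edges. For instance
  ∂[0,3,4] = [3,4] − [0,4] + [0,3],
  ∂[0,2,3] = [2,3] − [0,3] + [0,2].
The 10×5 boundary matrix has rank 5 and Smith normal form diag(1,1,1,1,1).

From H_k ≅ ker(∂_k) / im(∂_{k+1}) we obtain:

  H_0: rank C_0 − rank ∂_1 = 5 − 4 = 1, and the invariant factors of ∂_1 are all 1, so H_0 ≅ Z.
  H_1: rank ker ∂_1 − rank ∂_2 = (10 − 4) − 5 = 1, and the invariant factors of ∂_2 are all 1, so H_1 ≅ Z.
  H_2: rank ker ∂_2 − rank ∂_3 = (5 − 5) − 0 = 0, and there is no ∂_3, so H_2 ≅ 0.

As a check, the Euler characteristic is 5 − 10 + 5 = 0, which agrees with 1 − 1 + 0 = 0.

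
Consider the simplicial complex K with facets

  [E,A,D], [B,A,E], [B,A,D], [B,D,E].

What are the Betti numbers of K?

Take the total order A < B < D < E on the vertex set. Then K (dimension 2) consists of the simplices:

  0-simplices (4): A, B, D, E
  1-simplices (6): AB, AD, AE, BD, BE, DE
  2-simplices (4): ABD, ABE, ADE, BDE

giving chain groups C_0 ≅ Z^4, C_1 ≅ Z^6, C_2 ≅ Z^4.

Boundary ∂_1: C_1 → C_0 maps an edge to its endpoints' difference, ∂[p,q] = q − p. For instance
  ∂AE = E − A.
This gives a 4×6 integer matrix of rank 3; reducing to Smith normal form yields diagonal entries (1,1,1).

∂_2: C_2 → C_1 acts by ∂[p,q,r] = [q,r] − [p,r] + [p,q]. For instance
  ∂BDE = DE − BE + BD,
  ∂ABD = BD − AD + AB.
As a 6×4 matrix over Z this has rank 3, with invariant factors (1,1,1).

Now H_k = ker ∂_k / im ∂_{k+1}, so:

  H_0: rank C_0 − rank ∂_1 = 4 − 3 = 1, and the invariant factors of ∂_1 are all 1, so H_0 ≅ Z.
  H_1: rank ker ∂_1 − rank ∂_2 = (6 − 3) − 3 = 0, and the invariant factors of ∂_2 are all 1, so H_1 ≅ 0.
  H_2: rank ker ∂_2 − rank ∂_3 = (4 − 3) − 0 = 1, and there is no ∂_3, so H_2 ≅ Z.

(K is a triangulation of the 2-sphere S^2.)

Hence the Betti numbers are b_0 = 1, b_1 = 0, b_2 = 1.

b_0 = 1, b_1 = 0, b_2 = 1.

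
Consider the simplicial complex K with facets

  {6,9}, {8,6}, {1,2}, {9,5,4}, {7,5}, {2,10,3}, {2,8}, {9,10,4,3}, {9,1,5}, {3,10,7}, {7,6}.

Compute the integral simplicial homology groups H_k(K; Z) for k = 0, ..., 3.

Take the total order 1 < 2 < 3 < 4 < 5 < 6 < 7 < 8 < 9 < 10 on the vertex set. Then K (dimension 3) consists of the simplices:

  0-simplices (10): [1], [2], [3], [4], [5], [6], [7], [8], [9], [10]
  1-simplices (20): [1,2], [1,5], [1,9], [2,3], [2,8], [2,10], [3,4], [3,7], [3,9], [3,10], [4,5], [4,9], [4,10], [5,7], [5,9], [6,7], [6,8], [6,9], [7,10], [9,10]
  2-simplices (8): [1,5,9], [2,3,10], [3,4,9], [3,4,10], [3,7,10], [3,9,10], [4,5,9], [4,9,10]
  3-simplices (1): [3,4,9,10]

Hence C_0 ≅ Z^10, C_1 ≅ Z^20, C_2 ≅ Z^8, C_3 ≅ Z^1.

∂_1: C_1 → C_0 sends each edge [p,q] (with p < q) to q − p. For instance
  ∂[1,5] = [5] − [1].
The 10×20 boundary matrix has rank 9 and Smith normal form diag(1,1,1,1,1,1,1,1,1).

Boundary ∂_2: C_2 → C_1 acts by ∂[p,q,r] = [q,r] − [p,r] + [p,q]. For instance
  ∂[3,7,10] = [7,10] − [3,10] + [3,7],
  ∂[4,9,10] = [9,10] − [4,10] + [4,9].
The resulting 20×8 matrix has rank 7, and its Smith normal form has invariant factors (1,1,1,1,1,1,1).

The boundary map ∂_3: C_3 → C_2 sends each 3-simplex σ to the alternating sum Σ_i (−1)^i (σ with its i-th vertex removed). For instance
  ∂[3,4,9,10] = [4,9,10] − [3,9,10] + [3,4,10] − [3,4,9].
As a 8×1 matrix over Z this has rank 1, with invariant factors (1).

Now H_k = ker ∂_k / im ∂_{k+1}, so:

  H_0: rank C_0 − rank ∂_1 = 10 − 9 = 1, and the invariant factors of ∂_1 are all 1, so H_0 ≅ Z.
  H_1: rank ker ∂_1 − rank ∂_2 = (20 − 9) − 7 = 4, and the invariant factors of ∂_2 are all 1, so H_1 ≅ Z^4.
  H_2: rank ker ∂_2 − rank ∂_3 = (8 − 7) − 1 = 0, and the invariant factors of ∂_3 are all 1, so H_2 ≅ 0.
  H_3: rank ker ∂_3 − rank ∂_4 = (1 − 1) − 0 = 0, and there is no ∂_4, so H_3 ≅ 0.

H_0 ≅ Z,  H_1 ≅ Z^4,  H_2 = 0,  H_3 = 0.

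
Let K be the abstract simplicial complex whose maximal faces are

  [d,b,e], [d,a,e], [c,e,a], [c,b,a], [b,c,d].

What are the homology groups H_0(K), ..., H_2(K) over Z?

Fix the vertex order a < b < c < d < e and write every simplex with vertices in increasing order. Then dim K = 2 and the simplices of K are:

  0-simplices (5): a, b, c, d, e
  1-simplices (10): ab, ac, ad, ae, bc, bd, be, cd, ce, de
  2-simplices (5): abc, ace, ade, bcd, bde

so the chain groups are C_0 ≅ Z^5, C_1 ≅ Z^10, C_2 ≅ Z^5.

∂_1: C_1 → C_0 is given by ∂[p,q] = [q] − [p].
This gives a 5×10 integer matrix of rank 4; reducing to Smith normal form yields diagonal entries (1,1,1,1).

Boundary ∂_2: C_2 → C_1 sends each 2-simplex [p,q,r] to [q,r] − [p,r] + [p,q]. For instance
  ∂bcd = cd − bd + bc,
  ∂ace = ce − ae + ac.
As a 10×5 matrix over Z this has rank 5, with invariant factors (1,1,1,1,1).

Now H_k = ker ∂_k / im ∂_{k+1}, so:

  H_0: rank C_0 − rank ∂_1 = 5 − 4 = 1, and the invariant factors of ∂_1 are all 1, so H_0 ≅ Z.
  H_1: rank ker ∂_1 − rank ∂_2 = (10 − 4) − 5 = 1, and the invariant factors of ∂_2 are all 1, so H_1 ≅ Z.
  H_2: rank ker ∂_2 − rank ∂_3 = (5 − 5) − 0 = 0, and there is no ∂_3, so H_2 ≅ 0.

As a check, the Euler characteristic is 5 − 10 + 5 = 0, which agrees with 1 − 1 + 0 = 0.
(K is a triangulation of the Möbius band.)

H_0 = Z,  H_1 = Z,  H_2 = 0.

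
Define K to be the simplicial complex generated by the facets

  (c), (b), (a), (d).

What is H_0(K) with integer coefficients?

Take the total order a < b < c < d on the vertex set. Then K (dimension 0) consists of the simplices:

  0-simplices (4): a, b, c, d

giving chain groups C_0 ≅ Z^4.

From H_k ≅ ker(∂_k) / im(∂_{k+1}) we obtain:

  H_0: rank C_0 − rank ∂_1 = 4 − 0 = 4, and there is no ∂_1, so H_0 = Z^4.

H_0 = Z^4.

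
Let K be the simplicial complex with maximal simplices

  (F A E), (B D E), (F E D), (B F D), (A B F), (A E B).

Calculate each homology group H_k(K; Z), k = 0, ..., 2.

Take the total order A < B < D < E < F on the vertex set. Then K (dimension 2) consists of the simplices:

  0-simplices (5): A, B, D, E, F
  1-simplices (9): AB, AE, AF, BD, BE, BF, DE, DF, EF
  2-simplices (6): ABE, ABF, AEF, BDE, BDF, DEF

so the chain groups are C_0 ≅ Z^5, C_1 ≅ Z^9, C_2 ≅ Z^6.

Boundary ∂_1: C_1 → C_0 maps an edge to its endpoints' difference, ∂[p,q] = q − p.
This gives a 5×9 integer matrix of rank 4; reducing to Smith normal form yields diagonal entries (1,1,1,1).

The boundary map ∂_2: C_2 → C_1 acts by ∂[p,q,r] = [q,r] − [p,r] + [p,q]. For instance
  ∂ABF = BF − AF + AB,
  ∂AEF = EF − AF + AE.
This gives a 9×6 integer matrix of rank 5; reducing to Smith normal form yields diagonal entries (1,1,1,1,1).

Reading off H_k = ker ∂_k / im ∂_{k+1}:

  H_0: rank C_0 − rank ∂_1 = 5 − 4 = 1, and the invariant factors of ∂_1 are all 1, so H_0 = Z.
  H_1: rank ker ∂_1 − rank ∂_2 = (9 − 4) − 5 = 0, and the invariant factors of ∂_2 are all 1, so H_1 = 0.
  H_2: rank ker ∂_2 − rank ∂_3 = (6 − 5) − 0 = 1, and there is no ∂_3, so H_2 = Z.

H_0 = Z,  H_1 = 0,  H_2 = Z.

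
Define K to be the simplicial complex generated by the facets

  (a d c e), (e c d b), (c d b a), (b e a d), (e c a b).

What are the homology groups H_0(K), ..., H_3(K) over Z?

Take the total order a < b < c < d < e on the vertex set. Then K (dimension 3) consists of the simplices:

  0-simplices (5): a, b, c, d, e
  1-simplices (10): ab, ac, ad, ae, bc, bd, be, cd, ce, de
  2-simplices (10): abc, abd, abe, acd, ace, ade, bcd, bce, bde, cde
  3-simplices (5): abcd, abce, abde, acde, bcde

so the chain groups are C_0 ≅ Z^5, C_1 ≅ Z^10, C_2 ≅ Z^10, C_3 ≅ Z^5.

The boundary map ∂_1: C_1 → C_0 sends each edge [p,q] (with p < q) to q − p.
The 5×10 boundary matrix has rank 4 and Smith normal form diag(1,1,1,1).

∂_2: C_2 → C_1 sends each 2-simplex [p,q,r] to [q,r] − [p,r] + [p,q]. For instance
  ∂cde = de − ce + cd,
  ∂ade = de − ae + ad.
The resulting 10×10 matrix has rank 6, and its Smith normal form has invariant factors (1,1,1,1,1,1).

The boundary map ∂_3: C_3 → C_2 sends each 3-simplex σ to the alternating sum Σ_i (−1)^i (σ with its i-th vertex removed). For instance
  ∂acde = cde − ade + ace − acd,
  ∂bcde = cde − bde + bce − bcd.
This gives a 10×5 integer matrix of rank 4; reducing to Smith normal form yields diagonal entries (1,1,1,1).

From H_k ≅ ker(∂_k) / im(∂_{k+1}) we obtain:

  H_0: rank C_0 − rank ∂_1 = 5 − 4 = 1, and the invariant factors of ∂_1 are all 1, so H_0 ≅ Z.
  H_1: rank ker ∂_1 − rank ∂_2 = (10 − 4) − 6 = 0, and the invariant factors of ∂_2 are all 1, so H_1 ≅ 0.
  H_2: rank ker ∂_2 − rank ∂_3 = (10 − 6) − 4 = 0, and the invariant factors of ∂_3 are all 1, so H_2 ≅ 0.
  H_3: rank ker ∂_3 − rank ∂_4 = (5 − 4) − 0 = 1, and there is no ∂_4, so H_3 ≅ Z.

(K is a triangulation of the 3-sphere S^3.)

H_0 = Z,  H_1 = 0,  H_2 = 0,  H_3 = Z.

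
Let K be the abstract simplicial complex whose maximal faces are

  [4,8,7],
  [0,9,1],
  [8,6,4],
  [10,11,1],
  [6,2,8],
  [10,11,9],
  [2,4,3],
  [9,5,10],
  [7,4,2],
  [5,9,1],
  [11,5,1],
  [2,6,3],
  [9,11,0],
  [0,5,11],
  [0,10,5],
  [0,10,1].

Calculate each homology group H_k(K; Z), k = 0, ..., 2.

H_0 = Z^2,  H_1 = Z ⊕ Z_2,  H_2 = 0.

We work with the vertex ordering 0 < 1 < 2 < 3 < 4 < 5 < 6 < 7 < 8 < 9 < 10 < 11. The simplices of K, each written with vertices in increasing order, are:

  0-simplices (12): [0], [1], [2], [3], [4], [5], [6], [7], [8], [9], [10], [11]
  1-simplices (27): (27 of them)
  2-simplices (16): [0,1,9], [0,1,10], [0,5,10], [0,5,11], [0,9,11], [1,5,9], [1,5,11], [1,10,11], [2,3,4], [2,3,6], [2,4,7], [2,6,8], [4,6,8], [4,7,8], [5,9,10], [9,10,11]

so the chain groups are C_0 ≅ Z^12, C_1 ≅ Z^27, C_2 ≅ Z^16.

Boundary ∂_1: C_1 → C_0 is given by ∂[p,q] = [q] − [p].
As a 12×27 matrix over Z this has rank 10, with invariant factors (1,1,1,1,1,1,1,1,1,1).

The boundary map ∂_2: C_2 → C_1 acts by ∂[p,q,r] = [q,r] − [p,r] + [p,q]. For instance
  ∂[2,3,4] = [3,4] − [2,4] + [2,3],
  ∂[4,6,8] = [6,8] − [4,8] + [4,6].
The resulting 27×16 matrix has rank 16, and its Smith normal form has invariant factors (1,1,1,1,1,1,1,1,1,1,1,1,1,1,1,2).

Now H_k = ker ∂_k / im ∂_{k+1}, so:

  H_0: rank C_0 − rank ∂_1 = 12 − 10 = 2, and the invariant factors of ∂_1 are all 1, so H_0 = Z^2.
  H_1: rank ker ∂_1 − rank ∂_2 = (27 − 10) − 16 = 1, and ∂_2 has invariant factor 2 > 1, so H_1 = Z ⊕ Z_2.
  H_2: rank ker ∂_2 − rank ∂_3 = (16 − 16) − 0 = 0, and there is no ∂_3, so H_2 = 0.

As a check, the Euler characteristic is 12 − 27 + 16 = 1, which agrees with 2 − 1 + 0 = 1.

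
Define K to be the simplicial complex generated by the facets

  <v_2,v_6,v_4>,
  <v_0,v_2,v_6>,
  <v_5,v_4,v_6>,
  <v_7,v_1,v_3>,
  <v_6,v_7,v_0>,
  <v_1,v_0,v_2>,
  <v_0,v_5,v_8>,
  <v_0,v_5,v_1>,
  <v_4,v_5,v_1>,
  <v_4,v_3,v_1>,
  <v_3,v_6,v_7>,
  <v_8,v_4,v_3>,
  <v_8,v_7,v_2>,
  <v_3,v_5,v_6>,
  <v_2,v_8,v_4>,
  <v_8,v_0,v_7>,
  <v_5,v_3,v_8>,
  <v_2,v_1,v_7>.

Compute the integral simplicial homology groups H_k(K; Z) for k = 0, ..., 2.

Order the vertices as v_0 < v_1 < v_2 < v_3 < v_4 < v_5 < v_6 < v_7 < v_8. Listing each simplex with vertices in this order, K has dimension 2 with simplices:

  0-simplices (9): [v_0], [v_1], [v_2], [v_3], [v_4], [v_5], [v_6], [v_7], [v_8]
  1-simplices (27): (27 of them)
  2-simplices (18): (18 of them)

so the chain groups are C_0 ≅ Z^9, C_1 ≅ Z^27, C_2 ≅ Z^18.

Boundary ∂_1: C_1 → C_0 sends each edge [p,q] (with p < q) to q − p. For instance
  ∂[v_1,v_5] = [v_5] − [v_1].
This gives a 9×27 integer matrix of rank 8; reducing to Smith normal form yields diagonal entries (1,1,1,1,1,1,1,1).

∂_2: C_2 → C_1 acts by ∂[p,q,r] = [q,r] − [p,r] + [p,q]. For instance
  ∂[v_2,v_7,v_8] = [v_7,v_8] − [v_2,v_8] + [v_2,v_7],
  ∂[v_4,v_5,v_6] = [v_5,v_6] − [v_4,v_6] + [v_4,v_5].
The 27×18 boundary matrix has rank 18 and Smith normal form diag(1,1,1,1,1,1,1,1,1,1,1,1,1,1,1,1,1,2).

From H_k ≅ ker(∂_k) / im(∂_{k+1}) we obtain:

  H_0: rank C_0 − rank ∂_1 = 9 − 8 = 1, and the invariant factors of ∂_1 are all 1, so H_0 = Z.
  H_1: rank ker ∂_1 − rank ∂_2 = (27 − 8) − 18 = 1, and ∂_2 has invariant factor 2 > 1, so H_1 = Z ⊕ Z_2.
  H_2: rank ker ∂_2 − rank ∂_3 = (18 − 18) − 0 = 0, and there is no ∂_3, so H_2 = 0.

As a check, the Euler characteristic is 9 − 27 + 18 = 0, which agrees with 1 − 1 + 0 = 0.

H_0 = Z,  H_1 = Z ⊕ Z_2,  H_2 = 0.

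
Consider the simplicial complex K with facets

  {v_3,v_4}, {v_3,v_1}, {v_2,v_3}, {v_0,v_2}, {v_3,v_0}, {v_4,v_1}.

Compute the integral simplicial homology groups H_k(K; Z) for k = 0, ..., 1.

K has 5 vertices, 6 edges.
rank ∂_0 = 0, rank ∂_1 = 4 ⇒ b_0 = 5 − 0 − 4 = 1; all invariant factors of ∂_1 are 1 so no torsion. So H_0 = Z.
rank ∂_1 = 4, rank ∂_2 = 0 ⇒ b_1 = 6 − 4 − 0 = 2. So H_1 = Z^2.

H_0 = Z,  H_1 = Z^2.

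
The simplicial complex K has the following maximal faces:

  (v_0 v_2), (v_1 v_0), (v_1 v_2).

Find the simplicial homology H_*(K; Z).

H_0 = Z,  H_1 = Z.

Fix the vertex order v_0 < v_1 < v_2 and write every simplex with vertices in increasing order. Then dim K = 1 and the simplices of K are:

  0-simplices (3): [v_0], [v_1], [v_2]
  1-simplices (3): [v_0,v_1], [v_0,v_2], [v_1,v_2]

Hence C_0 ≅ Z^3, C_1 ≅ Z^3.

The boundary map ∂_1: C_1 → C_0 sends each edge [p,q] (with p < q) to q − p.
The 3×3 boundary matrix has rank 2 and Smith normal form diag(1,1).

Computing H_k = (kernel of ∂_k) / (image of ∂_{k+1}):

  H_0: rank C_0 − rank ∂_1 = 3 − 2 = 1, and the invariant factors of ∂_1 are all 1, so H_0 = Z.
  H_1: rank ker ∂_1 − rank ∂_2 = (3 − 2) − 0 = 1, and there is no ∂_2, so H_1 = Z.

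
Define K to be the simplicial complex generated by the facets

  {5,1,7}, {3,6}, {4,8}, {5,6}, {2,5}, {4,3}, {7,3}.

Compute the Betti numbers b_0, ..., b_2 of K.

Order the vertices as 1 < 2 < 3 < 4 < 5 < 6 < 7 < 8. Listing each simplex with vertices in this order, K has dimension 2 with simplices:

  0-simplices (8): [1], [2], [3], [4], [5], [6], [7], [8]
  1-simplices (9): [1,5], [1,7], [2,5], [3,4], [3,6], [3,7], [4,8], [5,6], [5,7]
  2-simplices (1): [1,5,7]

Hence C_0 ≅ Z^8, C_1 ≅ Z^9, C_2 ≅ Z^1.

Boundary ∂_1: C_1 → C_0 maps an edge to its endpoints' difference, ∂[p,q] = q − p.
The resulting 8×9 matrix has rank 7, and its Smith normal form has invariant factors (1,1,1,1,1,1,1).

Boundary ∂_2: C_2 → C_1 acts by ∂[p,q,r] = [q,r] − [p,r] + [p,q]. For instance
  ∂[1,5,7] = [5,7] − [1,7] + [1,5].
This gives a 9×1 integer matrix of rank 1; reducing to Smith normal form yields diagonal entries (1).

Computing H_k = (kernel of ∂_k) / (image of ∂_{k+1}):

  H_0: rank C_0 − rank ∂_1 = 8 − 7 = 1, and the invariant factors of ∂_1 are all 1, so H_0 ≅ Z.
  H_1: rank ker ∂_1 − rank ∂_2 = (9 − 7) − 1 = 1, and the invariant factors of ∂_2 are all 1, so H_1 ≅ Z.
  H_2: rank ker ∂_2 − rank ∂_3 = (1 − 1) − 0 = 0, and there is no ∂_3, so H_2 ≅ 0.

Hence the Betti numbers are b_0 = 1, b_1 = 1, b_2 = 0.

b_0 = 1, b_1 = 1, b_2 = 0.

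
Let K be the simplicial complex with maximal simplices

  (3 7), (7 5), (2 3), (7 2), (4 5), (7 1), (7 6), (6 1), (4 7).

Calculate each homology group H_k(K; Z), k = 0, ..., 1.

H_0 ≅ Z,  H_1 ≅ Z^3.

Take the total order 1 < 2 < 3 < 4 < 5 < 6 < 7 on the vertex set. Then K (dimension 1) consists of the simplices:

  0-simplices (7): [1], [2], [3], [4], [5], [6], [7]
  1-simplices (9): [1,6], [1,7], [2,3], [2,7], [3,7], [4,5], [4,7], [5,7], [6,7]

so the chain groups are C_0 ≅ Z^7, C_1 ≅ Z^9.

The boundary map ∂_1: C_1 → C_0 maps an edge to its endpoints' difference, ∂[p,q] = q − p. For instance
  ∂[6,7] = [7] − [6].
This gives a 7×9 integer matrix of rank 6; reducing to Smith normal form yields diagonal entries (1,1,1,1,1,1).

Now H_k = ker ∂_k / im ∂_{k+1}, so:

  H_0: rank C_0 − rank ∂_1 = 7 − 6 = 1, and the invariant factors of ∂_1 are all 1, so H_0 ≅ Z.
  H_1: rank ker ∂_1 − rank ∂_2 = (9 − 6) − 0 = 3, and there is no ∂_2, so H_1 ≅ Z^3.

(K is a triangulation of a wedge of 3 circles.)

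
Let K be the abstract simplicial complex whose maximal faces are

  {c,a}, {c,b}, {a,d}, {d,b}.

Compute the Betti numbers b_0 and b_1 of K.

We work with the vertex ordering a < b < c < d. The simplices of K, each written with vertices in increasing order, are:

  0-simplices (4): a, b, c, d
  1-simplices (4): ac, ad, bc, bd

so the chain groups are C_0 ≅ Z^4, C_1 ≅ Z^4.

The boundary map ∂_1: C_1 → C_0 maps an edge to its endpoints' difference, ∂[p,q] = q − p. For instance
  ∂ac = c − a.
As a 4×4 matrix over Z this has rank 3, with invariant factors (1,1,1).

Computing H_k = (kernel of ∂_k) / (image of ∂_{k+1}):

  H_0: rank C_0 − rank ∂_1 = 4 − 3 = 1, and the invariant factors of ∂_1 are all 1, so H_0 = Z.
  H_1: rank ker ∂_1 − rank ∂_2 = (4 − 3) − 0 = 1, and there is no ∂_2, so H_1 = Z.

(K is a triangulation of the circle S^1.)

Hence the Betti numbers are b_0 = 1, b_1 = 1.

b_0 = 1, b_1 = 1.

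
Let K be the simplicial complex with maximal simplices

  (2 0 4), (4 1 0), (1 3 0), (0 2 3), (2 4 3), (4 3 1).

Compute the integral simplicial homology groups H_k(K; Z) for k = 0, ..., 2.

H_0 = Z,  H_1 = 0,  H_2 = Z.

Order the vertices as 0 < 1 < 2 < 3 < 4. Listing each simplex with vertices in this order, K has dimension 2 with simplices:

  0-simplices (5): [0], [1], [2], [3], [4]
  1-simplices (9): [0,1], [0,2], [0,3], [0,4], [1,3], [1,4], [2,3], [2,4], [3,4]
  2-simplices (6): [0,1,3], [0,1,4], [0,2,3], [0,2,4], [1,3,4], [2,3,4]

so the chain groups are C_0 ≅ Z^5, C_1 ≅ Z^9, C_2 ≅ Z^6.

The boundary map ∂_1: C_1 → C_0 sends each edge [p,q] (with p < q) to q − p. For instance
  ∂[2,4] = [4] − [2].
The 5×9 boundary matrix has rank 4 and Smith normal form diag(1,1,1,1).

Boundary ∂_2: C_2 → C_1 maps a triangle to the signed sum of its edges. For instance
  ∂[0,2,4] = [2,4] − [0,4] + [0,2],
  ∂[1,3,4] = [3,4] − [1,4] + [1,3].
As a 9×6 matrix over Z this has rank 5, with invariant factors (1,1,1,1,1).

Reading off H_k = ker ∂_k / im ∂_{k+1}:

  H_0: rank C_0 − rank ∂_1 = 5 − 4 = 1, and the invariant factors of ∂_1 are all 1, so H_0 = Z.
  H_1: rank ker ∂_1 − rank ∂_2 = (9 − 4) − 5 = 0, and the invariant factors of ∂_2 are all 1, so H_1 = 0.
  H_2: rank ker ∂_2 − rank ∂_3 = (6 − 5) − 0 = 1, and there is no ∂_3, so H_2 = Z.

As a check, the Euler characteristic is 5 − 9 + 6 = 2, which agrees with 1 − 0 + 1 = 2.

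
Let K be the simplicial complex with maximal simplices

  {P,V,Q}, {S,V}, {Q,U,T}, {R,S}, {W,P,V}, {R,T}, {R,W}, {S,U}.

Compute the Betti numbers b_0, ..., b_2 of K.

b_0 = 1, b_1 = 3, b_2 = 0.

Take the total order P < Q < R < S < T < U < V < W on the vertex set. Then K (dimension 2) consists of the simplices:

  0-simplices (8): P, Q, R, S, T, U, V, W
  1-simplices (13): PQ, PV, PW, QT, QU, QV, RS, RT, RW, SU, SV, TU, VW
  2-simplices (3): PQV, PVW, QTU

Hence C_0 ≅ Z^8, C_1 ≅ Z^13, C_2 ≅ Z^3.

∂_1: C_1 → C_0 is given by ∂[p,q] = [q] − [p]. For instance
  ∂PW = W − P.
As a 8×13 matrix over Z this has rank 7, with invariant factors (1,1,1,1,1,1,1).

The boundary map ∂_2: C_2 → C_1 acts by ∂[p,q,r] = [q,r] − [p,r] + [p,q]. For instance
  ∂QTU = TU − QU + QT,
  ∂PVW = VW − PW + PV.
As a 13×3 matrix over Z this has rank 3, with invariant factors (1,1,1).

From H_k ≅ ker(∂_k) / im(∂_{k+1}) we obtain:

  H_0: rank C_0 − rank ∂_1 = 8 − 7 = 1, and the invariant factors of ∂_1 are all 1, so H_0 = Z.
  H_1: rank ker ∂_1 − rank ∂_2 = (13 − 7) − 3 = 3, and the invariant factors of ∂_2 are all 1, so H_1 = Z^3.
  H_2: rank ker ∂_2 − rank ∂_3 = (3 − 3) − 0 = 0, and there is no ∂_3, so H_2 = 0.

Hence the Betti numbers are b_0 = 1, b_1 = 3, b_2 = 0.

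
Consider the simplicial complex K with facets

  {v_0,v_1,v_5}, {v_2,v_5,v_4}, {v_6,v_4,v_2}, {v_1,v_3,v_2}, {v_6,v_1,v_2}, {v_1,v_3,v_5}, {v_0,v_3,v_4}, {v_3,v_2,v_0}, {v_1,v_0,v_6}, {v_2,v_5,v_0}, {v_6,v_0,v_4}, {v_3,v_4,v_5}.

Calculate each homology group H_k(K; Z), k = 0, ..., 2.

H_0 ≅ Z,  H_1 ≅ Z/2Z,  H_2 = 0.

We work with the vertex ordering v_0 < v_1 < v_2 < v_3 < v_4 < v_5 < v_6. The simplices of K, each written with vertices in increasing order, are:

  0-simplices (7): [v_0], [v_1], [v_2], [v_3], [v_4], [v_5], [v_6]
  1-simplices (18): (18 of them)
  2-simplices (12): (12 of them)

Hence C_0 ≅ Z^7, C_1 ≅ Z^18, C_2 ≅ Z^12.

The boundary map ∂_1: C_1 → C_0 sends each edge [p,q] (with p < q) to q − p.
As a 7×18 matrix over Z this has rank 6, with invariant factors (1,1,1,1,1,1).

∂_2: C_2 → C_1 maps a triangle to the signed sum of its edges. For instance
  ∂[v_0,v_3,v_4] = [v_3,v_4] − [v_0,v_4] + [v_0,v_3],
  ∂[v_0,v_2,v_3] = [v_2,v_3] − [v_0,v_3] + [v_0,v_2].
As a 18×12 matrix over Z this has rank 12, with invariant factors (1,1,1,1,1,1,1,1,1,1,1,2).

From H_k ≅ ker(∂_k) / im(∂_{k+1}) we obtain:

  H_0: rank C_0 − rank ∂_1 = 7 − 6 = 1, and the invariant factors of ∂_1 are all 1, so H_0 ≅ Z.
  H_1: rank ker ∂_1 − rank ∂_2 = (18 − 6) − 12 = 0, and ∂_2 has invariant factor 2 > 1, so H_1 ≅ Z/2Z.
  H_2: rank ker ∂_2 − rank ∂_3 = (12 − 12) − 0 = 0, and there is no ∂_3, so H_2 ≅ 0.

(K is a triangulation of the real projective plane RP^2.)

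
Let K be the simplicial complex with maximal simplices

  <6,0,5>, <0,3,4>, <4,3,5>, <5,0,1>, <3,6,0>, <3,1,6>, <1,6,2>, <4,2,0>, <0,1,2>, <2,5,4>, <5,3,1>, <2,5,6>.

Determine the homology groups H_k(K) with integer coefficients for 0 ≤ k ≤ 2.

We work with the vertex ordering 0 < 1 < 2 < 3 < 4 < 5 < 6. The simplices of K, each written with vertices in increasing order, are:

  0-simplices (7): [0], [1], [2], [3], [4], [5], [6]
  1-simplices (18): [0,1], [0,2], [0,3], [0,4], [0,5], [0,6], [1,2], [1,3], [1,5], [1,6], [2,4], [2,5], [2,6], [3,4], [3,5], [3,6], [4,5], [5,6]
  2-simplices (12): [0,1,2], [0,1,5], [0,2,4], [0,3,4], [0,3,6], [0,5,6], [1,2,6], [1,3,5], [1,3,6], [2,4,5], [2,5,6], [3,4,5]

giving chain groups C_0 ≅ Z^7, C_1 ≅ Z^18, C_2 ≅ Z^12.

∂_1: C_1 → C_0 maps an edge to its endpoints' difference, ∂[p,q] = q − p. For instance
  ∂[4,5] = [5] − [4].
This gives a 7×18 integer matrix of rank 6; reducing to Smith normal form yields diagonal entries (1,1,1,1,1,1).

The boundary map ∂_2: C_2 → C_1 sends each 2-simplex [p,q,r] to [q,r] − [p,r] + [p,q]. For instance
  ∂[0,2,4] = [2,4] − [0,4] + [0,2],
  ∂[2,4,5] = [4,5] − [2,5] + [2,4].
The resulting 18×12 matrix has rank 12, and its Smith normal form has invariant factors (1,1,1,1,1,1,1,1,1,1,1,2).

Computing H_k = (kernel of ∂_k) / (image of ∂_{k+1}):

  H_0: rank C_0 − rank ∂_1 = 7 − 6 = 1, and the invariant factors of ∂_1 are all 1, so H_0 = Z.
  H_1: rank ker ∂_1 − rank ∂_2 = (18 − 6) − 12 = 0, and ∂_2 has invariant factor 2 > 1, so H_1 = Z/2.
  H_2: rank ker ∂_2 − rank ∂_3 = (12 − 12) − 0 = 0, and there is no ∂_3, so H_2 = 0.

(K is a triangulation of the real projective plane RP^2.)

H_0 = Z,  H_1 = Z/2,  H_2 = 0.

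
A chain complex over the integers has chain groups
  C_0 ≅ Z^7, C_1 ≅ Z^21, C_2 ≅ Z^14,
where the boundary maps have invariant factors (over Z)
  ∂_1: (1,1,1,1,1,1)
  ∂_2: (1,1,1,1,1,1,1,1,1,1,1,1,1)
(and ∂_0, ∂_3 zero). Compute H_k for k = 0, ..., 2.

H_0: b_0 = 7 − 0 − 6 = 1; torsion from ∂_1 factors > 1: none. So H_0 = Z.
H_1: b_1 = 21 − 6 − 13 = 2; torsion from ∂_2 factors > 1: none. So H_1 = Z^2.
H_2: b_2 = 14 − 13 − 0 = 1; torsion from ∂_3 factors > 1: none. So H_2 = Z.

H_0 = Z,  H_1 = Z^2,  H_2 = Z.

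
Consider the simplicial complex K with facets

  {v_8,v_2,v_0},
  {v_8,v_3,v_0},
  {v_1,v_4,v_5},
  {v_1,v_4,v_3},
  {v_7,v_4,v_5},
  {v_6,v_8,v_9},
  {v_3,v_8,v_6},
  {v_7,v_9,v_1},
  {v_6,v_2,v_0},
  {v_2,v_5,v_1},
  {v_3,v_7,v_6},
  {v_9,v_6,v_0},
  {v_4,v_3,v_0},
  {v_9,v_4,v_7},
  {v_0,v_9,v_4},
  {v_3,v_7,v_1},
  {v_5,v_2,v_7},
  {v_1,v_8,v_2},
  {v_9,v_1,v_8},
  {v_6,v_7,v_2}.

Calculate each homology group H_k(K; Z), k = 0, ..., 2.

H_0 ≅ Z,  H_1 ≅ Z ⊕ Z/2,  H_2 = 0.

We work with the vertex ordering v_0 < v_1 < v_2 < v_3 < v_4 < v_5 < v_6 < v_7 < v_8 < v_9. The simplices of K, each written with vertices in increasing order, are:

  0-simplices (10): [v_0], [v_1], [v_2], [v_3], [v_4], [v_5], [v_6], [v_7], [v_8], [v_9]
  1-simplices (30): (30 of them)
  2-simplices (20): (20 of them)

giving chain groups C_0 ≅ Z^10, C_1 ≅ Z^30, C_2 ≅ Z^20.

The boundary map ∂_1: C_1 → C_0 sends each edge [p,q] (with p < q) to q − p. For instance
  ∂[v_4,v_7] = [v_7] − [v_4].
As a 10×30 matrix over Z this has rank 9, with invariant factors (1,1,1,1,1,1,1,1,1).

Boundary ∂_2: C_2 → C_1 maps a triangle to the signed sum of its edges. For instance
  ∂[v_1,v_3,v_4] = [v_3,v_4] − [v_1,v_4] + [v_1,v_3],
  ∂[v_3,v_6,v_8] = [v_6,v_8] − [v_3,v_8] + [v_3,v_6].
This gives a 30×20 integer matrix of rank 20; reducing to Smith normal form yields diagonal entries (1,1,1,1,1,1,1,1,1,1,1,1,1,1,1,1,1,1,1,2).

Reading off H_k = ker ∂_k / im ∂_{k+1}:

  H_0: rank C_0 − rank ∂_1 = 10 − 9 = 1, and the invariant factors of ∂_1 are all 1, so H_0 = Z.
  H_1: rank ker ∂_1 − rank ∂_2 = (30 − 9) − 20 = 1, and ∂_2 has invariant factor 2 > 1, so H_1 = Z ⊕ Z/2.
  H_2: rank ker ∂_2 − rank ∂_3 = (20 − 20) − 0 = 0, and there is no ∂_3, so H_2 = 0.

As a check, the Euler characteristic is 10 − 30 + 20 = 0, which agrees with 1 − 1 + 0 = 0.
(K is a triangulation of the Klein bottle.)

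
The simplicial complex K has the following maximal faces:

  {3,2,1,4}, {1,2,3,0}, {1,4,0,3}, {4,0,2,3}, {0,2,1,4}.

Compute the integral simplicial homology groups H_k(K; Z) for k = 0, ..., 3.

We work with the vertex ordering 0 < 1 < 2 < 3 < 4. The simplices of K, each written with vertices in increasing order, are:

  0-simplices (5): [0], [1], [2], [3], [4]
  1-simplices (10): [0,1], [0,2], [0,3], [0,4], [1,2], [1,3], [1,4], [2,3], [2,4], [3,4]
  2-simplices (10): [0,1,2], [0,1,3], [0,1,4], [0,2,3], [0,2,4], [0,3,4], [1,2,3], [1,2,4], [1,3,4], [2,3,4]
  3-simplices (5): [0,1,2,3], [0,1,2,4], [0,1,3,4], [0,2,3,4], [1,2,3,4]

Hence C_0 ≅ Z^5, C_1 ≅ Z^10, C_2 ≅ Z^10, C_3 ≅ Z^5.

The boundary map ∂_1: C_1 → C_0 sends each edge [p,q] (with p < q) to q − p. For instance
  ∂[1,3] = [3] − [1].
The resulting 5×10 matrix has rank 4, and its Smith normal form has invariant factors (1,1,1,1).

∂_2: C_2 → C_1 maps a triangle to the signed sum of its edges. For instance
  ∂[0,1,3] = [1,3] − [0,3] + [0,1],
  ∂[1,2,4] = [2,4] − [1,4] + [1,2].
This gives a 10×10 integer matrix of rank 6; reducing to Smith normal form yields diagonal entries (1,1,1,1,1,1).

∂_3: C_3 → C_2 sends each 3-simplex σ to the alternating sum Σ_i (−1)^i (σ with its i-th vertex removed). For instance
  ∂[0,1,3,4] = [1,3,4] − [0,3,4] + [0,1,4] − [0,1,3],
  ∂[0,1,2,3] = [1,2,3] − [0,2,3] + [0,1,3] − [0,1,2].
As a 10×5 matrix over Z this has rank 4, with invariant factors (1,1,1,1).

Now H_k = ker ∂_k / im ∂_{k+1}, so:

  H_0: rank C_0 − rank ∂_1 = 5 − 4 = 1, and the invariant factors of ∂_1 are all 1, so H_0 = Z.
  H_1: rank ker ∂_1 − rank ∂_2 = (10 − 4) − 6 = 0, and the invariant factors of ∂_2 are all 1, so H_1 = 0.
  H_2: rank ker ∂_2 − rank ∂_3 = (10 − 6) − 4 = 0, and the invariant factors of ∂_3 are all 1, so H_2 = 0.
  H_3: rank ker ∂_3 − rank ∂_4 = (5 − 4) − 0 = 1, and there is no ∂_4, so H_3 = Z.

(K is a triangulation of the 3-sphere S^3.)

H_0 = Z,  H_1 = 0,  H_2 = 0,  H_3 = Z.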